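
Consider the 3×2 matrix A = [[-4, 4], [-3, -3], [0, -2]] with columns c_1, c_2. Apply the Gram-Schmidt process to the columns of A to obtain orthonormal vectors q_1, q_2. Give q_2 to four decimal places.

q_2 = (0.5538, -0.7385, -0.3846)

c_1 = (-4, -3, 0); ‖c_1‖ = 5.0000, so q_1 = (-0.8000, -0.6000, 0.0000).
q_1·c_2 = (-0.8000)·4 + (-0.6000)·(-3) + 0.0000·(-2) = -1.4000.
u_2 = c_2 + 1.4000·q_1 = (2.8800, -3.8400, -2.0000).
‖u_2‖ = 5.2000, so q_2 = (0.5538, -0.7385, -0.3846).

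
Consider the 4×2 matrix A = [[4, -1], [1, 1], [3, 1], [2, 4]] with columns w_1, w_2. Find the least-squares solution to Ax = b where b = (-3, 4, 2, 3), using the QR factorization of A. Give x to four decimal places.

x = (-0.1818, 1.1818)

q_1 = w_1/‖w_1‖ = (4, 1, 3, 2)/5.4772 = (0.7303, 0.1826, 0.5477, 0.3651).
r_{12} = q_1·w_2 = 1.4606.
u_2 = w_2 − 1.4606·q_1 = (-2.0667, 0.7333, 0.2000, 3.4667).
‖u_2‖ = 4.1069, so q_2 = (-0.5032, 0.1786, 0.0487, 0.8441).
Qᵀb = (0.7303, 4.8536).
Back-substitute: x_2 = 4.8536/4.1069 = 1.1818.
x_1 = (0.7303 − 1.4606·1.1818)/5.4772 = -0.1818.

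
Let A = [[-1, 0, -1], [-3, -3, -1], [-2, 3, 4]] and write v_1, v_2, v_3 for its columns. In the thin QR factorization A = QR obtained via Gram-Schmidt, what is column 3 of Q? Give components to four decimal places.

q_3 = (-0.9623, 0.1925, 0.1925)

q_1 = v_1/‖v_1‖ = (-1, -3, -2)/3.7417 = (-0.2673, -0.8018, -0.5345).
r_{12} = q_1·v_2 = 0.8018.
u_2 = v_2 − 0.8018·q_1 = (0.2143, -2.3571, 3.4286).
‖u_2‖ = 4.1662, so q_2 = (0.0514, -0.5658, 0.8230).
r_{13} = q_1·v_3 = -1.0690; r_{23} = q_2·v_3 = 3.8061.
u_3 = v_3 + 1.0690·q_1 − 3.8061·q_2 = (-1.4815, 0.2963, 0.2963).
‖u_3‖ = 1.5396, so q_3 = (-0.9623, 0.1925, 0.1925).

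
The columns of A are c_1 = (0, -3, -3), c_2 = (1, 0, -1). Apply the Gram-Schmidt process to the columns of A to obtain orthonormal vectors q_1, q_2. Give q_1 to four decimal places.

q_1 = c_1/‖c_1‖ = (0, -3, -3)/4.2426 = (0.0000, -0.7071, -0.7071).

q_1 = (0.0000, -0.7071, -0.7071)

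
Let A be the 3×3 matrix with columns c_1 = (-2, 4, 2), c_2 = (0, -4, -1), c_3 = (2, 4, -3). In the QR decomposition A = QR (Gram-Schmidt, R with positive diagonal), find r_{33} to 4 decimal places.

r_{33} = 2.6186

e_1 = c_1/‖c_1‖ = (-2, 4, 2)/4.8990 = (-0.4082, 0.8165, 0.4082).
r_{12} = e_1·c_2 = -3.6742.
u_2 = c_2 + 3.6742·e_1 = (-1.5000, -1.0000, 0.5000).
‖u_2‖ = 1.8708, so e_2 = (-0.8018, -0.5345, 0.2673).
r_{13} = e_1·c_3 = 1.2247; r_{23} = e_2·c_3 = -4.5434.
u_3 = c_3 − 1.2247·e_1 + 4.5434·e_2 = (-1.1429, 0.5714, -2.2857).
r_{33} = ‖u_3‖ = 2.6186.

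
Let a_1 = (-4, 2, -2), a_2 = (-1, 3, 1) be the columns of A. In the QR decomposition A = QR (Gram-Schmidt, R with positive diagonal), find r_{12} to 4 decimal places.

e_1 = a_1/‖a_1‖ = (-4, 2, -2)/4.8990 = (-0.8165, 0.4082, -0.4082).
r_{12} = e_1·a_2 = 1.6330.

r_{12} = 1.6330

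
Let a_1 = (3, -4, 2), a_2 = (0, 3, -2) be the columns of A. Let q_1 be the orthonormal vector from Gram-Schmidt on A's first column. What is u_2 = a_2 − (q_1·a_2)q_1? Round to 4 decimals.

u_2 = (1.6552, 0.7931, -0.8966)

a_1 = (3, -4, 2); ‖a_1‖ = 5.3852, so q_1 = (0.5571, -0.7428, 0.3714).
q_1·a_2 = 0.5571·0 + (-0.7428)·3 + 0.3714·(-2) = -2.9711.
u_2 = a_2 + 2.9711·q_1 = (1.6552, 0.7931, -0.8966).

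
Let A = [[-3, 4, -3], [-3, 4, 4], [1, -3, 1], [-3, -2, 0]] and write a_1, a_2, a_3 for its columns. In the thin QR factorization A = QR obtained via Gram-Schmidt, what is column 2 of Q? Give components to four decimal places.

q_2 = (0.3236, 0.3236, -0.4160, -0.7858)

q_1 = a_1/‖a_1‖ = (-3, -3, 1, -3)/5.2915 = (-0.5669, -0.5669, 0.1890, -0.5669).
r_{12} = q_1·a_2 = -3.9686.
u_2 = a_2 + 3.9686·q_1 = (1.7500, 1.7500, -2.2500, -4.2500).
‖u_2‖ = 5.4083, so q_2 = (0.3236, 0.3236, -0.4160, -0.7858).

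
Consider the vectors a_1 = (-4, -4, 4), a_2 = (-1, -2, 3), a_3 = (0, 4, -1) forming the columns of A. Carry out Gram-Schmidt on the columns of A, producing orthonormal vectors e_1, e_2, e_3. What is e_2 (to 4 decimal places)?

e_2 = (0.7071, 0.0000, 0.7071)

e_1 = a_1/‖a_1‖ = (-4, -4, 4)/6.9282 = (-0.5774, -0.5774, 0.5774).
r_{12} = e_1·a_2 = 3.4641.
u_2 = a_2 − 3.4641·e_1 = (1.0000, 0.0000, 1.0000).
‖u_2‖ = 1.4142, so e_2 = (0.7071, 0.0000, 0.7071).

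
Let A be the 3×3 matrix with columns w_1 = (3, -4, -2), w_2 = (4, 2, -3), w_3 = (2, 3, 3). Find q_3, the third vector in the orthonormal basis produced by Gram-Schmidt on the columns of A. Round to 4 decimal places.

w_1 = (3, -4, -2); ‖w_1‖ = 5.3852, so q_1 = (0.5571, -0.7428, -0.3714).
q_1·w_2 = 0.5571·4 + (-0.7428)·2 + (-0.3714)·(-3) = 1.8570.
u_2 = w_2 − 1.8570·q_1 = (2.9655, 3.3793, -2.3103).
‖u_2‖ = 5.0549, so q_2 = (0.5867, 0.6685, -0.4571).
q_1·w_3 = 0.5571·2 + (-0.7428)·3 + (-0.3714)·3 = -2.2283; q_2·w_3 = 0.5867·2 + 0.6685·3 + (-0.4571)·3 = 1.8077.
u_3 = w_3 + 2.2283·q_1 − 1.8077·q_2 = (2.1808, 0.1363, 2.9987).
‖u_3‖ = 3.7103, so q_3 = (0.5878, 0.0367, 0.8082).

q_3 = (0.5878, 0.0367, 0.8082)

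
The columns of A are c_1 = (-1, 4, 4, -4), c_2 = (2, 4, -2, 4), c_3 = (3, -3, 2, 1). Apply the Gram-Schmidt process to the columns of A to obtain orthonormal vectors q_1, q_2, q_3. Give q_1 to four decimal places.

c_1 = (-1, 4, 4, -4); ‖c_1‖ = 7.0000, so q_1 = (-0.1429, 0.5714, 0.5714, -0.5714).

q_1 = (-0.1429, 0.5714, 0.5714, -0.5714)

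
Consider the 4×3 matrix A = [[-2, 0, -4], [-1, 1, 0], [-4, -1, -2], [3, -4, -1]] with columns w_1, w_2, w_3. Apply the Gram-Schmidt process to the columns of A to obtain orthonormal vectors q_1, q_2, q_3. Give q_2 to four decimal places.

w_1 = (-2, -1, -4, 3); ‖w_1‖ = 5.4772, so q_1 = (-0.3651, -0.1826, -0.7303, 0.5477).
q_1·w_2 = (-0.3651)·0 + (-0.1826)·1 + (-0.7303)·(-1) + 0.5477·(-4) = -1.6432.
u_2 = w_2 + 1.6432·q_1 = (-0.6000, 0.7000, -2.2000, -3.1000).
‖u_2‖ = 3.9115, so q_2 = (-0.1534, 0.1790, -0.5624, -0.7925).

q_2 = (-0.1534, 0.1790, -0.5624, -0.7925)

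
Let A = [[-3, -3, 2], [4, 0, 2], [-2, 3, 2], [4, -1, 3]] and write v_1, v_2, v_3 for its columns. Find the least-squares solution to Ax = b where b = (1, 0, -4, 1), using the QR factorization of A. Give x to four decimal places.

v_1 = (-3, 4, -2, 4); ‖v_1‖ = 6.7082, so q_1 = (-0.4472, 0.5963, -0.2981, 0.5963).
q_1·v_2 = (-0.4472)·(-3) + 0.5963·0 + (-0.2981)·3 + 0.5963·(-1) = -0.1491.
u_2 = v_2 + 0.1491·q_1 = (-3.0667, 0.0889, 2.9556, -0.9111).
‖u_2‖ = 4.3563, so q_2 = (-0.7040, 0.0204, 0.6784, -0.2091).
q_1·v_3 = (-0.4472)·2 + 0.5963·2 + (-0.2981)·2 + 0.5963·3 = 1.4907; q_2·v_3 = (-0.7040)·2 + 0.0204·2 + 0.6784·2 + (-0.2091)·3 = -0.6376.
u_3 = v_3 − 1.4907·q_1 + 0.6376·q_2 = (2.2178, 1.1241, 2.8770, 1.9778).
‖u_3‖ = 4.2862, so q_3 = (0.5174, 0.2623, 0.6712, 0.4614).
Qᵀb = (1.3416, -3.6269, -1.7061).
Back-substitute: x_3 = -1.7061/4.2862 = -0.3980.
x_2 = (-3.6269 + 0.6376·(-0.3980))/4.3563 = -0.8908.
x_1 = (1.3416 + 0.1491·(-0.8908) − 1.4907·(-0.3980))/6.7082 = 0.2687.

x = (0.2687, -0.8908, -0.3980)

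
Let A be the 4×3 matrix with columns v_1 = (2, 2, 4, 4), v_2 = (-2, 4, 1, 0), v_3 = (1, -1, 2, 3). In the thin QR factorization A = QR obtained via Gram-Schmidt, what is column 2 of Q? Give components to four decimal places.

e_2 = (-0.5449, 0.8173, 0.0454, -0.1816)

e_1 = v_1/‖v_1‖ = (2, 2, 4, 4)/6.3246 = (0.3162, 0.3162, 0.6325, 0.6325).
r_{12} = e_1·v_2 = 1.2649.
u_2 = v_2 − 1.2649·e_1 = (-2.4000, 3.6000, 0.2000, -0.8000).
‖u_2‖ = 4.4045, so e_2 = (-0.5449, 0.8173, 0.0454, -0.1816).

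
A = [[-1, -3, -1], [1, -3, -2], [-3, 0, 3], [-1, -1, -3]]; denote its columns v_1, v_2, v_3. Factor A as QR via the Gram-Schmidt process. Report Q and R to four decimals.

v_1 = (-1, 1, -3, -1); ‖v_1‖ = 3.4641, so e_1 = (-0.2887, 0.2887, -0.8660, -0.2887).
e_1·v_2 = (-0.2887)·(-3) + 0.2887·(-3) + (-0.8660)·0 + (-0.2887)·(-1) = 0.2887.
u_2 = v_2 − 0.2887·e_1 = (-2.9167, -3.0833, 0.2500, -0.9167).
‖u_2‖ = 4.3493, so e_2 = (-0.6706, -0.7089, 0.0575, -0.2108).
e_1·v_3 = (-0.2887)·(-1) + 0.2887·(-2) + (-0.8660)·3 + (-0.2887)·(-3) = -2.0207; e_2·v_3 = (-0.6706)·(-1) + (-0.7089)·(-2) + 0.0575·3 + (-0.2108)·(-3) = 2.8932.
u_3 = v_3 + 2.0207·e_1 − 2.8932·e_2 = (0.3568, 0.6344, 1.0837, -2.9736).
‖u_3‖ = 3.2475, so e_3 = (0.1099, 0.1953, 0.3337, -0.9156).

Q = [[-0.2887, -0.6706, 0.1099], [0.2887, -0.7089, 0.1953], [-0.8660, 0.0575, 0.3337], [-0.2887, -0.2108, -0.9156]], R = [[3.4641, 0.2887, -2.0207], [0.0000, 4.3493, 2.8932], [0.0000, 0.0000, 3.2475]]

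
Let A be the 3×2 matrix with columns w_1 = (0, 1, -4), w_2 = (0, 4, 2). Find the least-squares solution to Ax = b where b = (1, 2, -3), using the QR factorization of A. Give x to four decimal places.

w_1 = (0, 1, -4); ‖w_1‖ = 4.1231, so e_1 = (0.0000, 0.2425, -0.9701).
e_1·w_2 = 0.0000·0 + 0.2425·4 + (-0.9701)·2 = -0.9701.
u_2 = w_2 + 0.9701·e_1 = (0.0000, 4.2353, 1.0588).
‖u_2‖ = 4.3656, so e_2 = (0.0000, 0.9701, 0.2425).
Qᵀb = (3.3955, 1.2127).
Back-substitute: x_2 = 1.2127/4.3656 = 0.2778.
x_1 = (3.3955 + 0.9701·0.2778)/4.1231 = 0.8889.

x = (0.8889, 0.2778)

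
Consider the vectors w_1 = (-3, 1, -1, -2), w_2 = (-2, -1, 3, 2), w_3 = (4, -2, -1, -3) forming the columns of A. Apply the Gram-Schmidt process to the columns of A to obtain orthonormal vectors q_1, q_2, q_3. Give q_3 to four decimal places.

q_1 = w_1/‖w_1‖ = (-3, 1, -1, -2)/3.8730 = (-0.7746, 0.2582, -0.2582, -0.5164).
r_{12} = q_1·w_2 = -0.5164.
u_2 = w_2 + 0.5164·q_1 = (-2.4000, -0.8667, 2.8667, 1.7333).
‖u_2‖ = 4.2111, so q_2 = (-0.5699, -0.2058, 0.6807, 0.4116).
r_{13} = q_1·w_3 = -1.8074; r_{23} = q_2·w_3 = -3.7837.
u_3 = w_3 + 1.8074·q_1 + 3.7837·q_2 = (0.4436, -2.3120, 1.1090, -2.3759).
‖u_3‖ = 3.5238, so q_3 = (0.1259, -0.6561, 0.3147, -0.6743).

q_3 = (0.1259, -0.6561, 0.3147, -0.6743)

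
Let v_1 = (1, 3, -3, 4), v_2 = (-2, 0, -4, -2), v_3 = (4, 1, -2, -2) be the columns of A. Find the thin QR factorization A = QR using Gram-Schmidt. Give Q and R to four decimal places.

v_1 = (1, 3, -3, 4); ‖v_1‖ = 5.9161, so e_1 = (0.1690, 0.5071, -0.5071, 0.6761).
e_1·v_2 = 0.1690·(-2) + 0.5071·0 + (-0.5071)·(-4) + 0.6761·(-2) = 0.3381.
u_2 = v_2 − 0.3381·e_1 = (-2.0571, -0.1714, -3.8286, -2.2286).
‖u_2‖ = 4.8873, so e_2 = (-0.4209, -0.0351, -0.7834, -0.4560).
e_1·v_3 = 0.1690·4 + 0.5071·1 + (-0.5071)·(-2) + 0.6761·(-2) = 0.8452; e_2·v_3 = (-0.4209)·4 + (-0.0351)·1 + (-0.7834)·(-2) + (-0.4560)·(-2) = 0.7600.
u_3 = v_3 − 0.8452·e_1 − 0.7600·e_2 = (4.1770, 0.5981, -0.9761, -2.2249).
‖u_3‖ = 4.8691, so e_3 = (0.8579, 0.1228, -0.2005, -0.4569).

Q = [[0.1690, -0.4209, 0.8579], [0.5071, -0.0351, 0.1228], [-0.5071, -0.7834, -0.2005], [0.6761, -0.4560, -0.4569]], R = [[5.9161, 0.3381, 0.8452], [0.0000, 4.8873, 0.7600], [0.0000, 0.0000, 4.8691]]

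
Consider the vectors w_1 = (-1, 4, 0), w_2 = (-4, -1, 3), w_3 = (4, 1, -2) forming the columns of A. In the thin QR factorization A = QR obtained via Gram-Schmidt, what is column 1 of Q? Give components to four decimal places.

e_1 = (-0.2425, 0.9701, 0.0000)

w_1 = (-1, 4, 0); ‖w_1‖ = 4.1231, so e_1 = (-0.2425, 0.9701, 0.0000).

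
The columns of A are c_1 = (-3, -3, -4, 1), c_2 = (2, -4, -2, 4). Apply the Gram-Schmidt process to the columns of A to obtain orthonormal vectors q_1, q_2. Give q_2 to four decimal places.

q_2 = (0.6390, -0.4432, 0.0103, 0.6287)

c_1 = (-3, -3, -4, 1); ‖c_1‖ = 5.9161, so q_1 = (-0.5071, -0.5071, -0.6761, 0.1690).
q_1·c_2 = (-0.5071)·2 + (-0.5071)·(-4) + (-0.6761)·(-2) + 0.1690·4 = 3.0426.
u_2 = c_2 − 3.0426·q_1 = (3.5429, -2.4571, 0.0571, 3.4857).
‖u_2‖ = 5.5446, so q_2 = (0.6390, -0.4432, 0.0103, 0.6287).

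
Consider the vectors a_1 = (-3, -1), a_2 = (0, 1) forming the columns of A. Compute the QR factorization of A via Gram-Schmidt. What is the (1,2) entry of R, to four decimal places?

r_{12} = -0.3162

e_1 = a_1/‖a_1‖ = (-3, -1)/3.1623 = (-0.9487, -0.3162).
r_{12} = e_1·a_2 = -0.3162.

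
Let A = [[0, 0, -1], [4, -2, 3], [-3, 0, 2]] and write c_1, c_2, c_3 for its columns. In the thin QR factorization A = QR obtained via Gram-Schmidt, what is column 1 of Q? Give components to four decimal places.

c_1 = (0, 4, -3); ‖c_1‖ = 5.0000, so q_1 = (0.0000, 0.8000, -0.6000).

q_1 = (0.0000, 0.8000, -0.6000)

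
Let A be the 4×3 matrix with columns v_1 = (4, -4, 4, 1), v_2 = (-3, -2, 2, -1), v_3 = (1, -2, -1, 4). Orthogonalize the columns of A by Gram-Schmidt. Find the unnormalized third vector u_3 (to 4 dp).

q_1 = v_1/‖v_1‖ = (4, -4, 4, 1)/7.0000 = (0.5714, -0.5714, 0.5714, 0.1429).
r_{12} = q_1·v_2 = 0.4286.
u_2 = v_2 − 0.4286·q_1 = (-3.2449, -1.7551, 1.7551, -1.0612).
‖u_2‖ = 4.2209, so q_2 = (-0.7688, -0.4158, 0.4158, -0.2514).
r_{13} = q_1·v_3 = 1.7143; r_{23} = q_2·v_3 = -1.3586.
u_3 = v_3 − 1.7143·q_1 + 1.3586·q_2 = (-1.0241, -1.5853, -1.4147, 3.4135).

u_3 = (-1.0241, -1.5853, -1.4147, 3.4135)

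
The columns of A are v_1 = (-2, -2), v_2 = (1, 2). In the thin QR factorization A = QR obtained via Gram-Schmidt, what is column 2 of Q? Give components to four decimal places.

v_1 = (-2, -2); ‖v_1‖ = 2.8284, so e_1 = (-0.7071, -0.7071).
e_1·v_2 = (-0.7071)·1 + (-0.7071)·2 = -2.1213.
u_2 = v_2 + 2.1213·e_1 = (-0.5000, 0.5000).
‖u_2‖ = 0.7071, so e_2 = (-0.7071, 0.7071).

e_2 = (-0.7071, 0.7071)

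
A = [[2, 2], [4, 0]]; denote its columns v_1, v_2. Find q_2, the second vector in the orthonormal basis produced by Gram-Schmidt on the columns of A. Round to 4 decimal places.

q_1 = v_1/‖v_1‖ = (2, 4)/4.4721 = (0.4472, 0.8944).
r_{12} = q_1·v_2 = 0.8944.
u_2 = v_2 − 0.8944·q_1 = (1.6000, -0.8000).
‖u_2‖ = 1.7889, so q_2 = (0.8944, -0.4472).

q_2 = (0.8944, -0.4472)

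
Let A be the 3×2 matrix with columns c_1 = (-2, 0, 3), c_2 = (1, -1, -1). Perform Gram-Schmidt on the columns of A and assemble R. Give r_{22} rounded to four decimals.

q_1 = c_1/‖c_1‖ = (-2, 0, 3)/3.6056 = (-0.5547, 0.0000, 0.8321).
r_{12} = q_1·c_2 = -1.3868.
u_2 = c_2 + 1.3868·q_1 = (0.2308, -1.0000, 0.1538).
r_{22} = ‖u_2‖ = 1.0377.

r_{22} = 1.0377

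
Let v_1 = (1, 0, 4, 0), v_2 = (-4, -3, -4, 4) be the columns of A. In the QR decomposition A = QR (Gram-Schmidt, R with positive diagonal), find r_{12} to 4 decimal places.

e_1 = v_1/‖v_1‖ = (1, 0, 4, 0)/4.1231 = (0.2425, 0.0000, 0.9701, 0.0000).
r_{12} = e_1·v_2 = -4.8507.

r_{12} = -4.8507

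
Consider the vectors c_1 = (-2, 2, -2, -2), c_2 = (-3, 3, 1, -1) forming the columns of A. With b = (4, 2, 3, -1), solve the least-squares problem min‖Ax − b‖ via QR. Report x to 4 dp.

x = (-0.7727, 0.3636)

q_1 = c_1/‖c_1‖ = (-2, 2, -2, -2)/4.0000 = (-0.5000, 0.5000, -0.5000, -0.5000).
r_{12} = q_1·c_2 = 3.0000.
u_2 = c_2 − 3.0000·q_1 = (-1.5000, 1.5000, 2.5000, 0.5000).
‖u_2‖ = 3.3166, so q_2 = (-0.4523, 0.4523, 0.7538, 0.1508).
Qᵀb = (-2.0000, 1.2060).
Back-substitute: x_2 = 1.2060/3.3166 = 0.3636.
x_1 = (-2.0000 − 3.0000·0.3636)/4.0000 = -0.7727.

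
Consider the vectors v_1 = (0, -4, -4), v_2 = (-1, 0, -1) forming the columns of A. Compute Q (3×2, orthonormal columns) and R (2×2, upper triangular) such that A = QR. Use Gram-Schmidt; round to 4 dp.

q_1 = v_1/‖v_1‖ = (0, -4, -4)/5.6569 = (0.0000, -0.7071, -0.7071).
r_{12} = q_1·v_2 = 0.7071.
u_2 = v_2 − 0.7071·q_1 = (-1.0000, 0.5000, -0.5000).
‖u_2‖ = 1.2247, so q_2 = (-0.8165, 0.4082, -0.4082).

Q = [[0.0000, -0.8165], [-0.7071, 0.4082], [-0.7071, -0.4082]], R = [[5.6569, 0.7071], [0.0000, 1.2247]]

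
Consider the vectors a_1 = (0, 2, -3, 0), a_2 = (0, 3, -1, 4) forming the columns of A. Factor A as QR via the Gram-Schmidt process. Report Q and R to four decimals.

a_1 = (0, 2, -3, 0); ‖a_1‖ = 3.6056, so e_1 = (0.0000, 0.5547, -0.8321, 0.0000).
e_1·a_2 = 0.0000·0 + 0.5547·3 + (-0.8321)·(-1) + 0.0000·4 = 2.4962.
u_2 = a_2 − 2.4962·e_1 = (0.0000, 1.6154, 1.0769, 4.0000).
‖u_2‖ = 4.4463, so e_2 = (0.0000, 0.3633, 0.2422, 0.8996).

Q = [[0.0000, 0.0000], [0.5547, 0.3633], [-0.8321, 0.2422], [0.0000, 0.8996]], R = [[3.6056, 2.4962], [0.0000, 4.4463]]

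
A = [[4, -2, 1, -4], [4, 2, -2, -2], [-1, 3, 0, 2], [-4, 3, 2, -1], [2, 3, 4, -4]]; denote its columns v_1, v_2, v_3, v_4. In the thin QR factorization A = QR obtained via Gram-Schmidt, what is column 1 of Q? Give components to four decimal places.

e_1 = (0.5494, 0.5494, -0.1374, -0.5494, 0.2747)

e_1 = v_1/‖v_1‖ = (4, 4, -1, -4, 2)/7.2801 = (0.5494, 0.5494, -0.1374, -0.5494, 0.2747).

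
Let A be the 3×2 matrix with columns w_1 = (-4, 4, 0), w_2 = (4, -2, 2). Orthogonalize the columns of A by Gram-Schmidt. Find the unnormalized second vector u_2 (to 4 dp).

w_1 = (-4, 4, 0); ‖w_1‖ = 5.6569, so e_1 = (-0.7071, 0.7071, 0.0000).
e_1·w_2 = (-0.7071)·4 + 0.7071·(-2) + 0.0000·2 = -4.2426.
u_2 = w_2 + 4.2426·e_1 = (1.0000, 1.0000, 2.0000).

u_2 = (1.0000, 1.0000, 2.0000)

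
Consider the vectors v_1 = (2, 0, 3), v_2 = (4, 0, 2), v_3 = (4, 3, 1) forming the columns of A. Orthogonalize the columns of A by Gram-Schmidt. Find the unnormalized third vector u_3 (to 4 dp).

q_1 = v_1/‖v_1‖ = (2, 0, 3)/3.6056 = (0.5547, 0.0000, 0.8321).
r_{12} = q_1·v_2 = 3.8829.
u_2 = v_2 − 3.8829·q_1 = (1.8462, 0.0000, -1.2308).
‖u_2‖ = 2.2188, so q_2 = (0.8321, 0.0000, -0.5547).
r_{13} = q_1·v_3 = 3.0509; r_{23} = q_2·v_3 = 2.7735.
u_3 = v_3 − 3.0509·q_1 − 2.7735·q_2 = (0.0000, 3.0000, 0.0000).

u_3 = (0.0000, 3.0000, 0.0000)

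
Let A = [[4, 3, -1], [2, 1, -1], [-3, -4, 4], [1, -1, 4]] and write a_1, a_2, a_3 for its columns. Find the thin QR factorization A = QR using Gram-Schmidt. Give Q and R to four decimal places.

a_1 = (4, 2, -3, 1); ‖a_1‖ = 5.4772, so e_1 = (0.7303, 0.3651, -0.5477, 0.1826).
e_1·a_2 = 0.7303·3 + 0.3651·1 + (-0.5477)·(-4) + 0.1826·(-1) = 4.5644.
u_2 = a_2 − 4.5644·e_1 = (-0.3333, -0.6667, -1.5000, -1.8333).
‖u_2‖ = 2.4833, so e_2 = (-0.1342, -0.2685, -0.6040, -0.7383).
e_1·a_3 = 0.7303·(-1) + 0.3651·(-1) + (-0.5477)·4 + 0.1826·4 = -2.5560; e_2·a_3 = (-0.1342)·(-1) + (-0.2685)·(-1) + (-0.6040)·4 + (-0.7383)·4 = -4.9666.
u_3 = a_3 + 2.5560·e_1 + 4.9666·e_2 = (0.2000, -1.4000, -0.4000, 0.8000).
‖u_3‖ = 1.6733, so e_3 = (0.1195, -0.8367, -0.2390, 0.4781).

Q = [[0.7303, -0.1342, 0.1195], [0.3651, -0.2685, -0.8367], [-0.5477, -0.6040, -0.2390], [0.1826, -0.7383, 0.4781]], R = [[5.4772, 4.5644, -2.5560], [0.0000, 2.4833, -4.9666], [0.0000, 0.0000, 1.6733]]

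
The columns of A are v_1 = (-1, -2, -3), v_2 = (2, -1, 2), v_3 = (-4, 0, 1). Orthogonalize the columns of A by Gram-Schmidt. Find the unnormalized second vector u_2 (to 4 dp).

v_1 = (-1, -2, -3); ‖v_1‖ = 3.7417, so e_1 = (-0.2673, -0.5345, -0.8018).
e_1·v_2 = (-0.2673)·2 + (-0.5345)·(-1) + (-0.8018)·2 = -1.6036.
u_2 = v_2 + 1.6036·e_1 = (1.5714, -1.8571, 0.7143).

u_2 = (1.5714, -1.8571, 0.7143)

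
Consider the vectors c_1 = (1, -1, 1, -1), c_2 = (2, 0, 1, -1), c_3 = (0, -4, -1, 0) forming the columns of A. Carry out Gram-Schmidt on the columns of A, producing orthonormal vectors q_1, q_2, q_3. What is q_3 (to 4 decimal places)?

q_3 = (0.4811, -0.4811, -0.6736, 0.2887)

c_1 = (1, -1, 1, -1); ‖c_1‖ = 2.0000, so q_1 = (0.5000, -0.5000, 0.5000, -0.5000).
q_1·c_2 = 0.5000·2 + (-0.5000)·0 + 0.5000·1 + (-0.5000)·(-1) = 2.0000.
u_2 = c_2 − 2.0000·q_1 = (1.0000, 1.0000, 0.0000, 0.0000).
‖u_2‖ = 1.4142, so q_2 = (0.7071, 0.7071, 0.0000, 0.0000).
q_1·c_3 = 0.5000·0 + (-0.5000)·(-4) + 0.5000·(-1) + (-0.5000)·0 = 1.5000; q_2·c_3 = 0.7071·0 + 0.7071·(-4) + 0.0000·(-1) + 0.0000·0 = -2.8284.
u_3 = c_3 − 1.5000·q_1 + 2.8284·q_2 = (1.2500, -1.2500, -1.7500, 0.7500).
‖u_3‖ = 2.5981, so q_3 = (0.4811, -0.4811, -0.6736, 0.2887).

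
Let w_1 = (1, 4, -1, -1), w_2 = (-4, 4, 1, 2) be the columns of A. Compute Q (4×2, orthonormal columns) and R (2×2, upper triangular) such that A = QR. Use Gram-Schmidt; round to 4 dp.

q_1 = w_1/‖w_1‖ = (1, 4, -1, -1)/4.3589 = (0.2294, 0.9177, -0.2294, -0.2294).
r_{12} = q_1·w_2 = 2.0647.
u_2 = w_2 − 2.0647·q_1 = (-4.4737, 2.1053, 1.4737, 2.4737).
‖u_2‖ = 5.7216, so q_2 = (-0.7819, 0.3679, 0.2576, 0.4323).

Q = [[0.2294, -0.7819], [0.9177, 0.3679], [-0.2294, 0.2576], [-0.2294, 0.4323]], R = [[4.3589, 2.0647], [0.0000, 5.7216]]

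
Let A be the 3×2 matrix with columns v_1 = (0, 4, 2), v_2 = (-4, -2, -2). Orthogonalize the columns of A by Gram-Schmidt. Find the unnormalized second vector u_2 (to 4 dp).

v_1 = (0, 4, 2); ‖v_1‖ = 4.4721, so e_1 = (0.0000, 0.8944, 0.4472).
e_1·v_2 = 0.0000·(-4) + 0.8944·(-2) + 0.4472·(-2) = -2.6833.
u_2 = v_2 + 2.6833·e_1 = (-4.0000, 0.4000, -0.8000).

u_2 = (-4.0000, 0.4000, -0.8000)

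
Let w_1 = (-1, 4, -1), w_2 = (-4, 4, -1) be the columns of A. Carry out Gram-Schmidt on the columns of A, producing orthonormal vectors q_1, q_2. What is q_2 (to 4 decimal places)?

q_2 = (-0.9718, -0.2287, 0.0572)

w_1 = (-1, 4, -1); ‖w_1‖ = 4.2426, so q_1 = (-0.2357, 0.9428, -0.2357).
q_1·w_2 = (-0.2357)·(-4) + 0.9428·4 + (-0.2357)·(-1) = 4.9497.
u_2 = w_2 − 4.9497·q_1 = (-2.8333, -0.6667, 0.1667).
‖u_2‖ = 2.9155, so q_2 = (-0.9718, -0.2287, 0.0572).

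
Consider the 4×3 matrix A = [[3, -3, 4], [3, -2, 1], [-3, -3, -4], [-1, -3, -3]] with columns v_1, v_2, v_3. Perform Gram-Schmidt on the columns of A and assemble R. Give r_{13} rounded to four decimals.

r_{13} = 5.6695

v_1 = (3, 3, -3, -1); ‖v_1‖ = 5.2915, so e_1 = (0.5669, 0.5669, -0.5669, -0.1890).
r_{13} = e_1·v_3 = 5.6695.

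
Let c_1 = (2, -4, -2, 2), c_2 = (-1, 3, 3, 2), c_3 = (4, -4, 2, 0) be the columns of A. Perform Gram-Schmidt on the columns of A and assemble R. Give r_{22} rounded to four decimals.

e_1 = c_1/‖c_1‖ = (2, -4, -2, 2)/5.2915 = (0.3780, -0.7559, -0.3780, 0.3780).
r_{12} = e_1·c_2 = -3.0237.
u_2 = c_2 + 3.0237·e_1 = (0.1429, 0.7143, 1.8571, 3.1429).
r_{22} = ‖u_2‖ = 3.7225.

r_{22} = 3.7225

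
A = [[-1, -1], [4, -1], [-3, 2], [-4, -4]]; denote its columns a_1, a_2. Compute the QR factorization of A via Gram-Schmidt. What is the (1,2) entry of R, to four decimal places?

a_1 = (-1, 4, -3, -4); ‖a_1‖ = 6.4807, so q_1 = (-0.1543, 0.6172, -0.4629, -0.6172).
r_{12} = q_1·a_2 = 1.0801.

r_{12} = 1.0801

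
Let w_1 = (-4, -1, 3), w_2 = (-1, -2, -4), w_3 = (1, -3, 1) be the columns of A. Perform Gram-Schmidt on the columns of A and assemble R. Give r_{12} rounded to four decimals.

w_1 = (-4, -1, 3); ‖w_1‖ = 5.0990, so e_1 = (-0.7845, -0.1961, 0.5883).
r_{12} = e_1·w_2 = -1.1767.

r_{12} = -1.1767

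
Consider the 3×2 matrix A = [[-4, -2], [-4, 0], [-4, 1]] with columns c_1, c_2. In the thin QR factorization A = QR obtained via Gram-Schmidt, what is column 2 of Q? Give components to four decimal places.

q_2 = (-0.7715, 0.1543, 0.6172)

q_1 = c_1/‖c_1‖ = (-4, -4, -4)/6.9282 = (-0.5774, -0.5774, -0.5774).
r_{12} = q_1·c_2 = 0.5774.
u_2 = c_2 − 0.5774·q_1 = (-1.6667, 0.3333, 1.3333).
‖u_2‖ = 2.1602, so q_2 = (-0.7715, 0.1543, 0.6172).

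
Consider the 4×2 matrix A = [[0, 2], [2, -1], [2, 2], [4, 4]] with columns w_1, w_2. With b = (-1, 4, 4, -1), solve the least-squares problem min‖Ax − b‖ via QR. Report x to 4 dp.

w_1 = (0, 2, 2, 4); ‖w_1‖ = 4.8990, so q_1 = (0.0000, 0.4082, 0.4082, 0.8165).
q_1·w_2 = 0.0000·2 + 0.4082·(-1) + 0.4082·2 + 0.8165·4 = 3.6742.
u_2 = w_2 − 3.6742·q_1 = (2.0000, -2.5000, 0.5000, 1.0000).
‖u_2‖ = 3.3912, so q_2 = (0.5898, -0.7372, 0.1474, 0.2949).
Qᵀb = (2.4495, -3.2437).
Back-substitute: x_2 = -3.2437/3.3912 = -0.9565.
x_1 = (2.4495 − 3.6742·(-0.9565))/4.8990 = 1.2174.

x = (1.2174, -0.9565)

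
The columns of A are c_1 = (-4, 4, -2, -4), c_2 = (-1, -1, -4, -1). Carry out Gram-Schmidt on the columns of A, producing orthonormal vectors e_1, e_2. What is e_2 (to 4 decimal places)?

e_2 = (-0.0191, -0.4773, -0.8783, -0.0191)

e_1 = c_1/‖c_1‖ = (-4, 4, -2, -4)/7.2111 = (-0.5547, 0.5547, -0.2774, -0.5547).
r_{12} = e_1·c_2 = 1.6641.
u_2 = c_2 − 1.6641·e_1 = (-0.0769, -1.9231, -3.5385, -0.0769).
‖u_2‖ = 4.0287, so e_2 = (-0.0191, -0.4773, -0.8783, -0.0191).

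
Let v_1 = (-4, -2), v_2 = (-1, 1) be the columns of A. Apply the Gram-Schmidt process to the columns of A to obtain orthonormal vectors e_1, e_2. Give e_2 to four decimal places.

v_1 = (-4, -2); ‖v_1‖ = 4.4721, so e_1 = (-0.8944, -0.4472).
e_1·v_2 = (-0.8944)·(-1) + (-0.4472)·1 = 0.4472.
u_2 = v_2 − 0.4472·e_1 = (-0.6000, 1.2000).
‖u_2‖ = 1.3416, so e_2 = (-0.4472, 0.8944).

e_2 = (-0.4472, 0.8944)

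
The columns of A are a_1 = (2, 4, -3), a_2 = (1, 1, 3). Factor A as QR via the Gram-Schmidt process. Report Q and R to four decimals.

e_1 = a_1/‖a_1‖ = (2, 4, -3)/5.3852 = (0.3714, 0.7428, -0.5571).
r_{12} = e_1·a_2 = -0.5571.
u_2 = a_2 + 0.5571·e_1 = (1.2069, 1.4138, 2.6897).
‖u_2‖ = 3.2695, so e_2 = (0.3691, 0.4324, 0.8226).

Q = [[0.3714, 0.3691], [0.7428, 0.4324], [-0.5571, 0.8226]], R = [[5.3852, -0.5571], [0.0000, 3.2695]]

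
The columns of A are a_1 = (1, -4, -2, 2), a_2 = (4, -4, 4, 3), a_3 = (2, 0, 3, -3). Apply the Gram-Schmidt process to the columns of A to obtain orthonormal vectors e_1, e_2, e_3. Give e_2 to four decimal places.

e_2 = (0.4943, -0.1688, 0.8197, 0.2351)

a_1 = (1, -4, -2, 2); ‖a_1‖ = 5.0000, so e_1 = (0.2000, -0.8000, -0.4000, 0.4000).
e_1·a_2 = 0.2000·4 + (-0.8000)·(-4) + (-0.4000)·4 + 0.4000·3 = 3.6000.
u_2 = a_2 − 3.6000·e_1 = (3.2800, -1.1200, 5.4400, 1.5600).
‖u_2‖ = 6.6363, so e_2 = (0.4943, -0.1688, 0.8197, 0.2351).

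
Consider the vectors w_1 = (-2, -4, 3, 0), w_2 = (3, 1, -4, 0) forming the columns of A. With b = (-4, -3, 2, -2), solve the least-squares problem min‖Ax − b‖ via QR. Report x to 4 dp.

w_1 = (-2, -4, 3, 0); ‖w_1‖ = 5.3852, so q_1 = (-0.3714, -0.7428, 0.5571, 0.0000).
q_1·w_2 = (-0.3714)·3 + (-0.7428)·1 + 0.5571·(-4) + 0.0000·0 = -4.0853.
u_2 = w_2 + 4.0853·q_1 = (1.4828, -2.0345, -1.7241, 0.0000).
‖u_2‖ = 3.0513, so q_2 = (0.4859, -0.6668, -0.5651, 0.0000).
Qᵀb = (4.8281, -1.0736).
Back-substitute: x_2 = -1.0736/3.0513 = -0.3519.
x_1 = (4.8281 + 4.0853·(-0.3519))/5.3852 = 0.6296.

x = (0.6296, -0.3519)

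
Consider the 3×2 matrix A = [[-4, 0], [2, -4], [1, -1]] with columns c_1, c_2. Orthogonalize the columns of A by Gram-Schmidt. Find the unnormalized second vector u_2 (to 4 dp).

u_2 = (-1.7143, -3.1429, -0.5714)

q_1 = c_1/‖c_1‖ = (-4, 2, 1)/4.5826 = (-0.8729, 0.4364, 0.2182).
r_{12} = q_1·c_2 = -1.9640.
u_2 = c_2 + 1.9640·q_1 = (-1.7143, -3.1429, -0.5714).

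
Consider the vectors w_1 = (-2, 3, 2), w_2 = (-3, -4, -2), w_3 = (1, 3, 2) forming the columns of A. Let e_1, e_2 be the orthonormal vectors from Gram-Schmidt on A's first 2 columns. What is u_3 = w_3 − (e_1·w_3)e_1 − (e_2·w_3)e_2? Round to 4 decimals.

u_3 = (0.0305, -0.1527, 0.2595)

w_1 = (-2, 3, 2); ‖w_1‖ = 4.1231, so e_1 = (-0.4851, 0.7276, 0.4851).
e_1·w_2 = (-0.4851)·(-3) + 0.7276·(-4) + 0.4851·(-2) = -2.4254.
u_2 = w_2 + 2.4254·e_1 = (-4.1765, -2.2353, -0.8235).
‖u_2‖ = 4.8081, so e_2 = (-0.8686, -0.4649, -0.1713).
e_1·w_3 = (-0.4851)·1 + 0.7276·3 + 0.4851·2 = 2.6679; e_2·w_3 = (-0.8686)·1 + (-0.4649)·3 + (-0.1713)·2 = -2.6059.
u_3 = w_3 − 2.6679·e_1 + 2.6059·e_2 = (0.0305, -0.1527, 0.2595).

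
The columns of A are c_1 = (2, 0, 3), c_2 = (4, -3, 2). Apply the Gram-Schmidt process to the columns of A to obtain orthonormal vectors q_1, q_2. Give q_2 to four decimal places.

c_1 = (2, 0, 3); ‖c_1‖ = 3.6056, so q_1 = (0.5547, 0.0000, 0.8321).
q_1·c_2 = 0.5547·4 + 0.0000·(-3) + 0.8321·2 = 3.8829.
u_2 = c_2 − 3.8829·q_1 = (1.8462, -3.0000, -1.2308).
‖u_2‖ = 3.7314, so q_2 = (0.4948, -0.8040, -0.3298).

q_2 = (0.4948, -0.8040, -0.3298)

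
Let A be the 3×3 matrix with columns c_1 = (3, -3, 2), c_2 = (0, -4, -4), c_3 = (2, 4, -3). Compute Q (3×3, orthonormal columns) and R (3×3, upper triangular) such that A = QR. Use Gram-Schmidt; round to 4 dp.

e_1 = c_1/‖c_1‖ = (3, -3, 2)/4.6904 = (0.6396, -0.6396, 0.4264).
r_{12} = e_1·c_2 = 0.8528.
u_2 = c_2 − 0.8528·e_1 = (-0.5455, -3.4545, -4.3636).
‖u_2‖ = 5.5922, so e_2 = (-0.0975, -0.6177, -0.7803).
r_{13} = e_1·c_3 = -2.5584; r_{23} = e_2·c_3 = -0.3251.
u_3 = c_3 + 2.5584·e_1 + 0.3251·e_2 = (3.6047, 2.1628, -2.1628).
‖u_3‖ = 4.7275, so e_3 = (0.7625, 0.4575, -0.4575).

Q = [[0.6396, -0.0975, 0.7625], [-0.6396, -0.6177, 0.4575], [0.4264, -0.7803, -0.4575]], R = [[4.6904, 0.8528, -2.5584], [0.0000, 5.5922, -0.3251], [0.0000, 0.0000, 4.7275]]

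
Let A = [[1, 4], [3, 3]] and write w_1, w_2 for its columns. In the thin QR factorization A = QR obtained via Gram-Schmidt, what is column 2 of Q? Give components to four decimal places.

w_1 = (1, 3); ‖w_1‖ = 3.1623, so e_1 = (0.3162, 0.9487).
e_1·w_2 = 0.3162·4 + 0.9487·3 = 4.1110.
u_2 = w_2 − 4.1110·e_1 = (2.7000, -0.9000).
‖u_2‖ = 2.8460, so e_2 = (0.9487, -0.3162).

e_2 = (0.9487, -0.3162)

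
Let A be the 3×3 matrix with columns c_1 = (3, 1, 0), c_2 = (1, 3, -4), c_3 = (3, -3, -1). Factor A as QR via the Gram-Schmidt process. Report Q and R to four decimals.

Q = [[0.9487, -0.1690, 0.2673], [0.3162, 0.5071, -0.8018], [0.0000, -0.8452, -0.5345]], R = [[3.1623, 1.8974, 1.8974], [0.0000, 4.7329, -1.1832], [0.0000, 0.0000, 3.7417]]

c_1 = (3, 1, 0); ‖c_1‖ = 3.1623, so q_1 = (0.9487, 0.3162, 0.0000).
q_1·c_2 = 0.9487·1 + 0.3162·3 + 0.0000·(-4) = 1.8974.
u_2 = c_2 − 1.8974·q_1 = (-0.8000, 2.4000, -4.0000).
‖u_2‖ = 4.7329, so q_2 = (-0.1690, 0.5071, -0.8452).
q_1·c_3 = 0.9487·3 + 0.3162·(-3) + 0.0000·(-1) = 1.8974; q_2·c_3 = (-0.1690)·3 + 0.5071·(-3) + (-0.8452)·(-1) = -1.1832.
u_3 = c_3 − 1.8974·q_1 + 1.1832·q_2 = (1.0000, -3.0000, -2.0000).
‖u_3‖ = 3.7417, so q_3 = (0.2673, -0.8018, -0.5345).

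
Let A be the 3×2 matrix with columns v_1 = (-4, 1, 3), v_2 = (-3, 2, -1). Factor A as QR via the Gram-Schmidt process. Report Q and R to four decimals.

Q = [[-0.7845, -0.4277], [0.1961, 0.5158], [0.5883, -0.7423]], R = [[5.0990, 2.1573], [0.0000, 3.0571]]

e_1 = v_1/‖v_1‖ = (-4, 1, 3)/5.0990 = (-0.7845, 0.1961, 0.5883).
r_{12} = e_1·v_2 = 2.1573.
u_2 = v_2 − 2.1573·e_1 = (-1.3077, 1.5769, -2.2692).
‖u_2‖ = 3.0571, so e_2 = (-0.4277, 0.5158, -0.7423).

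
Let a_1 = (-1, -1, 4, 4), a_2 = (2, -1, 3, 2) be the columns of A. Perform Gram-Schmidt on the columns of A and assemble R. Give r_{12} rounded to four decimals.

r_{12} = 3.2585

q_1 = a_1/‖a_1‖ = (-1, -1, 4, 4)/5.8310 = (-0.1715, -0.1715, 0.6860, 0.6860).
r_{12} = q_1·a_2 = 3.2585.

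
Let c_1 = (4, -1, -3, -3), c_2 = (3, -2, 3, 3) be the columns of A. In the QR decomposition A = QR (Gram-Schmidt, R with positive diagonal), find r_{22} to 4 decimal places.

e_1 = c_1/‖c_1‖ = (4, -1, -3, -3)/5.9161 = (0.6761, -0.1690, -0.5071, -0.5071).
r_{12} = e_1·c_2 = -0.6761.
u_2 = c_2 + 0.6761·e_1 = (3.4571, -2.1143, 2.6571, 2.6571).
r_{22} = ‖u_2‖ = 5.5266.

r_{22} = 5.5266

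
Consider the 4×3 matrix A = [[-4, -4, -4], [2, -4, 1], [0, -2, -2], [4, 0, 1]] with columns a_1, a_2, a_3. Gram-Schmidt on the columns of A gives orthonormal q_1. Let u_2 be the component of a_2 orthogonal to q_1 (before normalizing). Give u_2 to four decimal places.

a_1 = (-4, 2, 0, 4); ‖a_1‖ = 6.0000, so q_1 = (-0.6667, 0.3333, 0.0000, 0.6667).
q_1·a_2 = (-0.6667)·(-4) + 0.3333·(-4) + 0.0000·(-2) + 0.6667·0 = 1.3333.
u_2 = a_2 − 1.3333·q_1 = (-3.1111, -4.4444, -2.0000, -0.8889).

u_2 = (-3.1111, -4.4444, -2.0000, -0.8889)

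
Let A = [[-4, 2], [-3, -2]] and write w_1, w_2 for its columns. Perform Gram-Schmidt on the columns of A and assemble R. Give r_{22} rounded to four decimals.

r_{22} = 2.8000

e_1 = w_1/‖w_1‖ = (-4, -3)/5.0000 = (-0.8000, -0.6000).
r_{12} = e_1·w_2 = -0.4000.
u_2 = w_2 + 0.4000·e_1 = (1.6800, -2.2400).
r_{22} = ‖u_2‖ = 2.8000.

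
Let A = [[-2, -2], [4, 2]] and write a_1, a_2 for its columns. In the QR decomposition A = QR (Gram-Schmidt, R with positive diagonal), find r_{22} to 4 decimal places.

a_1 = (-2, 4); ‖a_1‖ = 4.4721, so e_1 = (-0.4472, 0.8944).
e_1·a_2 = (-0.4472)·(-2) + 0.8944·2 = 2.6833.
u_2 = a_2 − 2.6833·e_1 = (-0.8000, -0.4000).
r_{22} = ‖u_2‖ = 0.8944.

r_{22} = 0.8944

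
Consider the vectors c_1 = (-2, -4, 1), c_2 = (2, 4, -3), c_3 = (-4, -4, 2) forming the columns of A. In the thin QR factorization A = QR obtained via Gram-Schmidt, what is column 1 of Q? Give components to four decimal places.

e_1 = (-0.4364, -0.8729, 0.2182)

c_1 = (-2, -4, 1); ‖c_1‖ = 4.5826, so e_1 = (-0.4364, -0.8729, 0.2182).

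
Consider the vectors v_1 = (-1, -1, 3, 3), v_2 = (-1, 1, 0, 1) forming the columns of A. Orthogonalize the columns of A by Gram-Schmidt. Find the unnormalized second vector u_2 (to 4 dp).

v_1 = (-1, -1, 3, 3); ‖v_1‖ = 4.4721, so q_1 = (-0.2236, -0.2236, 0.6708, 0.6708).
q_1·v_2 = (-0.2236)·(-1) + (-0.2236)·1 + 0.6708·0 + 0.6708·1 = 0.6708.
u_2 = v_2 − 0.6708·q_1 = (-0.8500, 1.1500, -0.4500, 0.5500).

u_2 = (-0.8500, 1.1500, -0.4500, 0.5500)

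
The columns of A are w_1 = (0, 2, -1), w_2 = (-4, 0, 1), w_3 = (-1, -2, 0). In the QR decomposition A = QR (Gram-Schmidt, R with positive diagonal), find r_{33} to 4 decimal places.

r_{33} = 1.0911

q_1 = w_1/‖w_1‖ = (0, 2, -1)/2.2361 = (0.0000, 0.8944, -0.4472).
r_{12} = q_1·w_2 = -0.4472.
u_2 = w_2 + 0.4472·q_1 = (-4.0000, 0.4000, 0.8000).
‖u_2‖ = 4.0988, so q_2 = (-0.9759, 0.0976, 0.1952).
r_{13} = q_1·w_3 = -1.7889; r_{23} = q_2·w_3 = 0.7807.
u_3 = w_3 + 1.7889·q_1 − 0.7807·q_2 = (-0.2381, -0.4762, -0.9524).
r_{33} = ‖u_3‖ = 1.0911.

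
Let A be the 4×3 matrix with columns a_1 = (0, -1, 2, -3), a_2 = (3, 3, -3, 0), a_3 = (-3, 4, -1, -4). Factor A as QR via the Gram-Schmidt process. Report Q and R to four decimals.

Q = [[0.0000, 0.6513, -0.7443], [-0.2673, 0.5118, 0.5647], [0.5345, -0.3722, -0.1797], [-0.8018, -0.4187, -0.3080]], R = [[3.7417, -2.4054, 1.6036], [0.0000, 4.6059, 2.1401], [0.0000, 0.0000, 5.9033]]

q_1 = a_1/‖a_1‖ = (0, -1, 2, -3)/3.7417 = (0.0000, -0.2673, 0.5345, -0.8018).
r_{12} = q_1·a_2 = -2.4054.
u_2 = a_2 + 2.4054·q_1 = (3.0000, 2.3571, -1.7143, -1.9286).
‖u_2‖ = 4.6059, so q_2 = (0.6513, 0.5118, -0.3722, -0.4187).
r_{13} = q_1·a_3 = 1.6036; r_{23} = q_2·a_3 = 2.1401.
u_3 = a_3 − 1.6036·q_1 − 2.1401·q_2 = (-4.3939, 3.3333, -1.0606, -1.8182).
‖u_3‖ = 5.9033, so q_3 = (-0.7443, 0.5647, -0.1797, -0.3080).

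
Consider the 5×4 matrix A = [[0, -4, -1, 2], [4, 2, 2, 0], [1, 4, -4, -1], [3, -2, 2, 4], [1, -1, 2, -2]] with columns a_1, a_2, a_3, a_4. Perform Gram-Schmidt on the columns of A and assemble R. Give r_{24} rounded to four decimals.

r_{24} = -3.1067

q_1 = a_1/‖a_1‖ = (0, 4, 1, 3, 1)/5.1962 = (0.0000, 0.7698, 0.1925, 0.5774, 0.1925).
r_{12} = q_1·a_2 = 0.9623.
u_2 = a_2 − 0.9623·q_1 = (-4.0000, 1.2593, 3.8148, -2.5556, -1.1852).
‖u_2‖ = 6.3304, so q_2 = (-0.6319, 0.1989, 0.6026, -0.4037, -0.1872).
r_{24} = q_2·a_4 = -3.1067.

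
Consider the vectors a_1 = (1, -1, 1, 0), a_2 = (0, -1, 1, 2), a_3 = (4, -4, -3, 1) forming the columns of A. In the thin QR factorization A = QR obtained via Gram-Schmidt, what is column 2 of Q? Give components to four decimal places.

a_1 = (1, -1, 1, 0); ‖a_1‖ = 1.7321, so e_1 = (0.5774, -0.5774, 0.5774, 0.0000).
e_1·a_2 = 0.5774·0 + (-0.5774)·(-1) + 0.5774·1 + 0.0000·2 = 1.1547.
u_2 = a_2 − 1.1547·e_1 = (-0.6667, -0.3333, 0.3333, 2.0000).
‖u_2‖ = 2.1602, so e_2 = (-0.3086, -0.1543, 0.1543, 0.9258).

e_2 = (-0.3086, -0.1543, 0.1543, 0.9258)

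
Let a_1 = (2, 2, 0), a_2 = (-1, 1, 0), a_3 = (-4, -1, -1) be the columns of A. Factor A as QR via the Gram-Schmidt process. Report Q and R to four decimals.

Q = [[0.7071, -0.7071, 0.0000], [0.7071, 0.7071, 0.0000], [0.0000, 0.0000, -1.0000]], R = [[2.8284, 0.0000, -3.5355], [0.0000, 1.4142, 2.1213], [0.0000, 0.0000, 1.0000]]

a_1 = (2, 2, 0); ‖a_1‖ = 2.8284, so q_1 = (0.7071, 0.7071, 0.0000).
q_1·a_2 = 0.7071·(-1) + 0.7071·1 + 0.0000·0 = 0.0000.
u_2 = a_2 + 0.0000·q_1 = (-1.0000, 1.0000, 0.0000).
‖u_2‖ = 1.4142, so q_2 = (-0.7071, 0.7071, 0.0000).
q_1·a_3 = 0.7071·(-4) + 0.7071·(-1) + 0.0000·(-1) = -3.5355; q_2·a_3 = (-0.7071)·(-4) + 0.7071·(-1) + 0.0000·(-1) = 2.1213.
u_3 = a_3 + 3.5355·q_1 − 2.1213·q_2 = (0.0000, 0.0000, -1.0000).
‖u_3‖ = 1.0000, so q_3 = (0.0000, 0.0000, -1.0000).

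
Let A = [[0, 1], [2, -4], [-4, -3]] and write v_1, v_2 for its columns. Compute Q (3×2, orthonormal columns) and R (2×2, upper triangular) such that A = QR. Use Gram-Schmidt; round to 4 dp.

Q = [[0.0000, 0.1992], [0.4472, -0.8765], [-0.8944, -0.4383]], R = [[4.4721, 0.8944], [0.0000, 5.0200]]

v_1 = (0, 2, -4); ‖v_1‖ = 4.4721, so e_1 = (0.0000, 0.4472, -0.8944).
e_1·v_2 = 0.0000·1 + 0.4472·(-4) + (-0.8944)·(-3) = 0.8944.
u_2 = v_2 − 0.8944·e_1 = (1.0000, -4.4000, -2.2000).
‖u_2‖ = 5.0200, so e_2 = (0.1992, -0.8765, -0.4383).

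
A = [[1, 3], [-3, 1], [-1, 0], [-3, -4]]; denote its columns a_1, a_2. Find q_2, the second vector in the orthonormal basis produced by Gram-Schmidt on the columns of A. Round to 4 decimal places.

q_2 = (0.5535, 0.6458, 0.1384, -0.5074)

a_1 = (1, -3, -1, -3); ‖a_1‖ = 4.4721, so q_1 = (0.2236, -0.6708, -0.2236, -0.6708).
q_1·a_2 = 0.2236·3 + (-0.6708)·1 + (-0.2236)·0 + (-0.6708)·(-4) = 2.6833.
u_2 = a_2 − 2.6833·q_1 = (2.4000, 2.8000, 0.6000, -2.2000).
‖u_2‖ = 4.3359, so q_2 = (0.5535, 0.6458, 0.1384, -0.5074).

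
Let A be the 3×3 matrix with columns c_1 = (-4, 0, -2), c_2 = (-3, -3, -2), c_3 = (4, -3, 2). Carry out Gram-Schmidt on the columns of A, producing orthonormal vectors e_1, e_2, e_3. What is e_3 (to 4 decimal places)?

c_1 = (-4, 0, -2); ‖c_1‖ = 4.4721, so e_1 = (-0.8944, 0.0000, -0.4472).
e_1·c_2 = (-0.8944)·(-3) + 0.0000·(-3) + (-0.4472)·(-2) = 3.5777.
u_2 = c_2 − 3.5777·e_1 = (0.2000, -3.0000, -0.4000).
‖u_2‖ = 3.0332, so e_2 = (0.0659, -0.9891, -0.1319).
e_1·c_3 = (-0.8944)·4 + 0.0000·(-3) + (-0.4472)·2 = -4.4721; e_2·c_3 = 0.0659·4 + (-0.9891)·(-3) + (-0.1319)·2 = 2.9672.
u_3 = c_3 + 4.4721·e_1 − 2.9672·e_2 = (-0.1957, -0.0652, 0.3913).
‖u_3‖ = 0.4423, so e_3 = (-0.4423, -0.1474, 0.8847).

e_3 = (-0.4423, -0.1474, 0.8847)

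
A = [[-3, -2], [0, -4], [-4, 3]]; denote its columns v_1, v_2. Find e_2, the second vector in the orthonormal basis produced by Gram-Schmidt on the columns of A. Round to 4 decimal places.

v_1 = (-3, 0, -4); ‖v_1‖ = 5.0000, so e_1 = (-0.6000, 0.0000, -0.8000).
e_1·v_2 = (-0.6000)·(-2) + 0.0000·(-4) + (-0.8000)·3 = -1.2000.
u_2 = v_2 + 1.2000·e_1 = (-2.7200, -4.0000, 2.0400).
‖u_2‖ = 5.2498, so e_2 = (-0.5181, -0.7619, 0.3886).

e_2 = (-0.5181, -0.7619, 0.3886)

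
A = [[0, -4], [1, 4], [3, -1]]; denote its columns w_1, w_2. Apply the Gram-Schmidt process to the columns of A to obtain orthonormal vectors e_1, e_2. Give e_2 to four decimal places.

e_2 = (-0.6974, 0.6799, -0.2266)

w_1 = (0, 1, 3); ‖w_1‖ = 3.1623, so e_1 = (0.0000, 0.3162, 0.9487).
e_1·w_2 = 0.0000·(-4) + 0.3162·4 + 0.9487·(-1) = 0.3162.
u_2 = w_2 − 0.3162·e_1 = (-4.0000, 3.9000, -1.3000).
‖u_2‖ = 5.7359, so e_2 = (-0.6974, 0.6799, -0.2266).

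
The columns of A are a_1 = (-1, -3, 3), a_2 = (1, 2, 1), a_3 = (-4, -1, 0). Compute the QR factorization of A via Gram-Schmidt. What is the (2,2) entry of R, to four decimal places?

r_{22} = 2.2711

e_1 = a_1/‖a_1‖ = (-1, -3, 3)/4.3589 = (-0.2294, -0.6882, 0.6882).
r_{12} = e_1·a_2 = -0.9177.
u_2 = a_2 + 0.9177·e_1 = (0.7895, 1.3684, 1.6316).
r_{22} = ‖u_2‖ = 2.2711.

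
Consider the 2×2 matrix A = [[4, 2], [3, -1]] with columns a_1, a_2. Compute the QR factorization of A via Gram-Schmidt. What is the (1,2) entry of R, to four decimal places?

a_1 = (4, 3); ‖a_1‖ = 5.0000, so q_1 = (0.8000, 0.6000).
r_{12} = q_1·a_2 = 1.0000.

r_{12} = 1.0000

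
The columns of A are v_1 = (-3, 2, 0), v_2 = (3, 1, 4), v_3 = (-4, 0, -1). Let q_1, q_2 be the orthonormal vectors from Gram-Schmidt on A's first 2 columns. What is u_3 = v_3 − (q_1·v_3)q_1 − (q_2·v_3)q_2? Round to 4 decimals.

u_3 = (-0.6367, -0.9550, 0.7163)

v_1 = (-3, 2, 0); ‖v_1‖ = 3.6056, so q_1 = (-0.8321, 0.5547, 0.0000).
q_1·v_2 = (-0.8321)·3 + 0.5547·1 + 0.0000·4 = -1.9415.
u_2 = v_2 + 1.9415·q_1 = (1.3846, 2.0769, 4.0000).
‖u_2‖ = 4.7150, so q_2 = (0.2937, 0.4405, 0.8484).
q_1·v_3 = (-0.8321)·(-4) + 0.5547·0 + 0.0000·(-1) = 3.3282; q_2·v_3 = 0.2937·(-4) + 0.4405·0 + 0.8484·(-1) = -2.0230.
u_3 = v_3 − 3.3282·q_1 + 2.0230·q_2 = (-0.6367, -0.9550, 0.7163).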